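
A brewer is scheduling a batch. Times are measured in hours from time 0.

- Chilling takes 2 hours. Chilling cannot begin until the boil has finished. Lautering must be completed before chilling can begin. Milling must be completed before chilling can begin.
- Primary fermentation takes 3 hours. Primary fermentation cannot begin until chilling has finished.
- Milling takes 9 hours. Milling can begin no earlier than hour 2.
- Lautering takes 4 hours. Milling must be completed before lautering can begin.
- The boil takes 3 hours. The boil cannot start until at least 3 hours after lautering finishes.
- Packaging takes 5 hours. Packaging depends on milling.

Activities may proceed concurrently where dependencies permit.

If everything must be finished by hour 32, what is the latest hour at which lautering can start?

Primary fermentation has no dependents, so it just needs to finish by hour 32. Starting by 32 − 3 = hour 29 achieves that.
Since primary fermentation (must start by hour 29) depends on it, chilling must finish by hour 29. Backing off its 2-hour duration gives a latest start of hour 27.
The boil has to be done before chilling (must start by hour 27). That means finishing by hour 27, i.e. starting by 27 − 3 = hour 24.
Lautering has several dependents: the boil (must start by hour 24, minus 3-hour gap → hour 21); chilling (must start by hour 27). The earliest of those limits is hour 21, so lautering must start by 21 − 4 = hour 17.

17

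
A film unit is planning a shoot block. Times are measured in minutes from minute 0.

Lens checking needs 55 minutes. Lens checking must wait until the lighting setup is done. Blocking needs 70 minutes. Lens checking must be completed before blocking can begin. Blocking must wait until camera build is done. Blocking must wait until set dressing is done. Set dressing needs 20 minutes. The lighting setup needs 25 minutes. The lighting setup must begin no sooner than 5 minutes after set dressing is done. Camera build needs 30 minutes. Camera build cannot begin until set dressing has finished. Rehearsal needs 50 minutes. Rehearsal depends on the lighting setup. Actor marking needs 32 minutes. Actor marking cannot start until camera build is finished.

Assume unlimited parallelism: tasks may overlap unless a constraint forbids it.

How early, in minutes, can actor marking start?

Set dressing has no prerequisites, so it starts at minute 0 and finishes at minute 20.
Camera build cannot begin until set dressing (finishes minute 20). It runs from minute 20 to 20 + 30 = minute 50.
Actor marking waits on camera build (finishes minute 50), so the earliest it can start is minute 50.

50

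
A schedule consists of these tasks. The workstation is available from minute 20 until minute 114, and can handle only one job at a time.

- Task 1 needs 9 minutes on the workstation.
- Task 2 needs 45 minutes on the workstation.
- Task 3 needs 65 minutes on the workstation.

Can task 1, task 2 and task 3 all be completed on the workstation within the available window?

The workstation window is 114 − 20 = 94 minutes.
Running back to back, the jobs need 9 + 45 + 65 = 119 minutes on the workstation.
Since 119 > 94, they cannot all fit.

No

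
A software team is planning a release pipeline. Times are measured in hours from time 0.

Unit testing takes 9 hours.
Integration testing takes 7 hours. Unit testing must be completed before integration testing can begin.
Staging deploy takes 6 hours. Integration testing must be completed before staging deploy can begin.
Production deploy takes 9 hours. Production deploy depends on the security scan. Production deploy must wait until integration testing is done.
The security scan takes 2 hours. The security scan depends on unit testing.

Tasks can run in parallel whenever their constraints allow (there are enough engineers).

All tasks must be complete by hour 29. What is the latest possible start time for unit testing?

Nothing follows staging deploy; the deadline of hour 29 is its only limit. It must start by 29 − 6 = hour 23.
Production deploy must finish by hour 29; it takes 9 hours, so it must start by 29 − 9 = hour 20.
Integration testing feeds staging deploy (must start by hour 23); production deploy (must start by hour 20). Taking the minimum, integration testing must finish by hour 20 and start by 20 − 7 = hour 13.
The security scan must finish before production deploy (must start by hour 20). With a 2-hour duration, the security scan must start by 20 − 2 = hour 18.
For unit testing: integration testing (must start by hour 13); the security scan (must start by hour 18). The most restrictive is hour 13; with a 9-hour duration, unit testing must start by hour 4.

4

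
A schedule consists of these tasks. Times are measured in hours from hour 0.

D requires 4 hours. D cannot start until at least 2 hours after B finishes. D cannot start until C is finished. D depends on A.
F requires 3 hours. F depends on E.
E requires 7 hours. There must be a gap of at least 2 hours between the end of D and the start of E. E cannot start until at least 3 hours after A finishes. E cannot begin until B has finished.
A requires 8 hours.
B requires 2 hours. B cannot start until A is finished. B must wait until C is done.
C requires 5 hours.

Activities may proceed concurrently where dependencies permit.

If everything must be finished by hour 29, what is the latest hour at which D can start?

To finish by hour 29, F (duration 3) must start no later than hour 26.
E feeds into F (must start by hour 26); so E must finish by hour 26 and therefore start by hour 19.
Since E (must start by hour 19, minus 2-hour gap → hour 17) depends on it, D must finish by hour 17. Backing off its 4-hour duration gives a latest start of hour 13.

13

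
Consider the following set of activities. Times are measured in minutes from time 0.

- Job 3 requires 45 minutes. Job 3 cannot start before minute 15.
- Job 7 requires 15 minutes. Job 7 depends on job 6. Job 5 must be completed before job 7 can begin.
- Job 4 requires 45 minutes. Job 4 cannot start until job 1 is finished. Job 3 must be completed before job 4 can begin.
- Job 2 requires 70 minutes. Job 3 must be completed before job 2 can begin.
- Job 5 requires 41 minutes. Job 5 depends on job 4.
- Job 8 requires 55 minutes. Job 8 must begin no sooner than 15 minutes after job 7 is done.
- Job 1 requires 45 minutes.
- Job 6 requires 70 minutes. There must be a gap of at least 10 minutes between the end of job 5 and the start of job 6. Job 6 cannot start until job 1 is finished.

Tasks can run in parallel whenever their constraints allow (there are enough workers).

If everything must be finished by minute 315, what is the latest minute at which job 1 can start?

19

Nothing follows job 8; the deadline of minute 315 is its only limit. It must start by 315 − 55 = minute 260.
Since job 8 (must start by minute 260, minus 15-minute gap → minute 245) depends on it, job 7 must finish by minute 245. Backing off its 15-minute duration gives a latest start of minute 230.
Job 6 has to be done before job 7 (must start by minute 230). That means finishing by minute 230, i.e. starting by 230 − 70 = minute 160.
Job 5 feeds job 6 (must start by minute 160, minus 10-minute gap → minute 150); job 7 (must start by minute 230). Taking the minimum, job 5 must finish by minute 150 and start by 150 − 41 = minute 109.
Since job 5 (must start by minute 109) depends on it, job 4 must finish by minute 109. Backing off its 45-minute duration gives a latest start of minute 64.
For job 1: job 4 (must start by minute 64); job 6 (must start by minute 160). The most restrictive is minute 64; with a 45-minute duration, job 1 must start by minute 19.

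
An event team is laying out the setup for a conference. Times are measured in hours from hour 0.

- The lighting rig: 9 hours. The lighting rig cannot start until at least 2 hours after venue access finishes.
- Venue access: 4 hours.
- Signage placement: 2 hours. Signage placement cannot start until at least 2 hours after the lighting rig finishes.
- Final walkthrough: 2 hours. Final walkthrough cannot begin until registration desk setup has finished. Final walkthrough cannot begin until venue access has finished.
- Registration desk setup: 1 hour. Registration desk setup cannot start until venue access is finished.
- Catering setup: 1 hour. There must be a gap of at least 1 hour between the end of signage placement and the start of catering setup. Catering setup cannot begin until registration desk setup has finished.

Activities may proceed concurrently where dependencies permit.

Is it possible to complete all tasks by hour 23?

Yes

Venue access can start immediately at hour 0; it finishes at hour 4.
Registration desk setup cannot begin until venue access (finishes hour 4). It runs from hour 4 to 4 + 1 = hour 5.
Final walkthrough needs all of registration desk setup (finishes hour 5); venue access (finishes hour 4). That puts its earliest start at hour 5; it finishes at 5 + 2 = hour 7.
The lighting rig waits on venue access (finishes hour 4, plus 2-hour gap → hour 6), so it starts at hour 6 and finishes at 6 + 9 = hour 15.
Signage placement cannot begin until the lighting rig (finishes hour 15, plus 2-hour gap → hour 17). It runs from hour 17 to 17 + 2 = hour 19.
Catering setup cannot start until signage placement (finishes hour 19, plus 1-hour gap → hour 20); registration desk setup (finishes hour 5). The controlling bound is hour 20, so catering setup finishes at 20 + 1 = hour 21.
Every task is finished by hour 21, which is no later than the deadline of 23, so the schedule is feasible.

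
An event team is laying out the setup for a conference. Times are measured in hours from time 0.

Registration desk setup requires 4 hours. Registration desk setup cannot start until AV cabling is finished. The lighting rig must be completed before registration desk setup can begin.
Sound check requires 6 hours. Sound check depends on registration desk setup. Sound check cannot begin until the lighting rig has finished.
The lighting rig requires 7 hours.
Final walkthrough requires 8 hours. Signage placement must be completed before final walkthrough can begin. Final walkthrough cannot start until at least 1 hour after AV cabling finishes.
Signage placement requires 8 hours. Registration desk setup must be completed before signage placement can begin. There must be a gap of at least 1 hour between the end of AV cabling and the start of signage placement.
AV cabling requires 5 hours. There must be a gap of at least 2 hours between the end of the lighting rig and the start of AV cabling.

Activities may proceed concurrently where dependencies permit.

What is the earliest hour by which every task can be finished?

Nothing blocks the lighting rig, so it runs from hour 0 to hour 7.
AV cabling waits on the lighting rig (finishes hour 7, plus 2-hour gap → hour 9), so it starts at hour 9 and finishes at 9 + 5 = hour 14.
Registration desk setup cannot start until AV cabling (finishes hour 14); the lighting rig (finishes hour 7). The controlling bound is hour 14, so registration desk setup finishes at 14 + 4 = hour 18.
Sound check has to wait for registration desk setup (finishes hour 18); the lighting rig (finishes hour 7). The latest of these is hour 18, so sound check runs hour 18 to 18 + 6 = hour 24.
Signage placement cannot start until registration desk setup (finishes hour 18); AV cabling (finishes hour 14, plus 1-hour gap → hour 15). The controlling bound is hour 18, so signage placement finishes at 18 + 8 = hour 26.
For final walkthrough: signage placement (finishes hour 26); AV cabling (finishes hour 14, plus 1-hour gap → hour 15). Taking the maximum gives a start of hour 26, and it finishes at 26 + 8 = hour 34.
All tasks are finished once the last one completes. Finish times: The lighting rig at 7, AV cabling at 14, Registration desk setup at 18, Signage placement at 26, Sound check at 24, Final walkthrough at 34. The latest is hour 34.

34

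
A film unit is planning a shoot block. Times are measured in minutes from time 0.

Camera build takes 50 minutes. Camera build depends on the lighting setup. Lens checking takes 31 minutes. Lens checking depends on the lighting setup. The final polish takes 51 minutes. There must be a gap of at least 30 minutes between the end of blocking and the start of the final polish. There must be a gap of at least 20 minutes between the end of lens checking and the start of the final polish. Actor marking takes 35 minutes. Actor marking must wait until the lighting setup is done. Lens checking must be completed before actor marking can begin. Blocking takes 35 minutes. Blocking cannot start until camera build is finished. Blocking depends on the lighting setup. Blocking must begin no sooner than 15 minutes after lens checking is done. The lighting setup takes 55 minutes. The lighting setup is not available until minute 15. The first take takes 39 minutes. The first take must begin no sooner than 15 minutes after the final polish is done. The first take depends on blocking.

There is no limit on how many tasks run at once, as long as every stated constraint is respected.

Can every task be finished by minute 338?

The lighting setup cannot begin until its own release at minute 15. It runs from minute 15 to 15 + 55 = minute 70.
Lens checking waits on the lighting setup (finishes minute 70), so it starts at minute 70 and finishes at 70 + 31 = minute 101.
For actor marking: the lighting setup (finishes minute 70); lens checking (finishes minute 101). Taking the maximum gives a start of minute 101, and it finishes at 101 + 35 = minute 136.
Camera build waits on the lighting setup (finishes minute 70), so it starts at minute 70 and finishes at 70 + 50 = minute 120.
For blocking: camera build (finishes minute 120); the lighting setup (finishes minute 70); lens checking (finishes minute 101, plus 15-minute gap → minute 116). Taking the maximum gives a start of minute 120, and it finishes at 120 + 35 = minute 155.
The final polish has to wait for blocking (finishes minute 155, plus 30-minute gap → minute 185); lens checking (finishes minute 101, plus 20-minute gap → minute 121). The latest of these is minute 185, so the final polish runs minute 185 to 185 + 51 = minute 236.
The first take needs all of the final polish (finishes minute 236, plus 15-minute gap → minute 251); blocking (finishes minute 155). That puts its earliest start at minute 251; it finishes at 251 + 39 = minute 290.
Every task is finished by minute 290, which is no later than the deadline of 338, so the schedule is feasible.

Yes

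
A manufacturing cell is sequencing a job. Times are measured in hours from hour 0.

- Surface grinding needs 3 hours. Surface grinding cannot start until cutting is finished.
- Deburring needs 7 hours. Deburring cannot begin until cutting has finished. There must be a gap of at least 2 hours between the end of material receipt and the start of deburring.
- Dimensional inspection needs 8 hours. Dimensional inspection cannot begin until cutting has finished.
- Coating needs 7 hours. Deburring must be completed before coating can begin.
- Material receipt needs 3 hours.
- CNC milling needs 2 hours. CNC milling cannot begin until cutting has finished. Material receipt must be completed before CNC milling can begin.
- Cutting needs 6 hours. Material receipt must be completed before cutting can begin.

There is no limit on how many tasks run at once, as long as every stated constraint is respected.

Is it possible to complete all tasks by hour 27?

Yes

Material receipt has no prerequisites, so it starts at hour 0 and finishes at hour 3.
After material receipt (finishes hour 3), cutting can start at hour 3 and finishes at hour 9.
After cutting (finishes hour 9), dimensional inspection can start at hour 9 and finishes at hour 17.
Surface grinding waits on cutting (finishes hour 9), so it starts at hour 9 and finishes at 9 + 3 = hour 12.
For CNC milling: cutting (finishes hour 9); material receipt (finishes hour 3). Taking the maximum gives a start of hour 9, and it finishes at 9 + 2 = hour 11.
Deburring cannot start until cutting (finishes hour 9); material receipt (finishes hour 3, plus 2-hour gap → hour 5). The controlling bound is hour 9, so deburring finishes at 9 + 7 = hour 16.
Coating cannot begin until deburring (finishes hour 16). It runs from hour 16 to 16 + 7 = hour 23.
Every task is finished by hour 23, which is no later than the deadline of 27, so the schedule is feasible.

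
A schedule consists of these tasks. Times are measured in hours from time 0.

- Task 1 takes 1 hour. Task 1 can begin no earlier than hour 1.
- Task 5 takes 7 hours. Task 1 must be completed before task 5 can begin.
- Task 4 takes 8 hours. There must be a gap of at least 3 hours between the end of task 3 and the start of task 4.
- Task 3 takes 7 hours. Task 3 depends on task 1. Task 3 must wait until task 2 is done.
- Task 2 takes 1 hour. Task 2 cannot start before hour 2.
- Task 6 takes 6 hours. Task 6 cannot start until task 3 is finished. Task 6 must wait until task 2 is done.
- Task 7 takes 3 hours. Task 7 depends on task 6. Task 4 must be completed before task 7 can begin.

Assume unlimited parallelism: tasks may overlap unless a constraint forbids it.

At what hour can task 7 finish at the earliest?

24

After its own release at hour 2, task 2 can start at hour 2 and finishes at hour 3.
Task 1 cannot begin until its own release at hour 1. It runs from hour 1 to 1 + 1 = hour 2.
Task 3 needs all of task 1 (finishes hour 2); task 2 (finishes hour 3). That puts its earliest start at hour 3; it finishes at 3 + 7 = hour 10.
For task 6: task 3 (finishes hour 10); task 2 (finishes hour 3). Taking the maximum gives a start of hour 10, and it finishes at 10 + 6 = hour 16.
Task 4 cannot begin until task 3 (finishes hour 10, plus 3-hour gap → hour 13). It runs from hour 13 to 13 + 8 = hour 21.
For task 7: task 6 (finishes hour 16); task 4 (finishes hour 21). Taking the maximum gives a start of hour 21, and it finishes at 21 + 3 = hour 24.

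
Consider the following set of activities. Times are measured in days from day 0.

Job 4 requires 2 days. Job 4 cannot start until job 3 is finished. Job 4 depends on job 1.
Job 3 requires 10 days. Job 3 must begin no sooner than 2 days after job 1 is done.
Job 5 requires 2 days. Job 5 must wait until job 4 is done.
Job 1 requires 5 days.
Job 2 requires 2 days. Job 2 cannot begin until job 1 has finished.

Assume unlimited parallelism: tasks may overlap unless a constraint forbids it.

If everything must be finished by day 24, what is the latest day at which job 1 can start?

3

Job 2 has no dependents, so it just needs to finish by day 24. Starting by 24 − 2 = day 22 achieves that.
Nothing follows job 5; the deadline of day 24 is its only limit. It must start by 24 − 2 = day 22.
Job 4 feeds into job 5 (must start by day 22); so job 4 must finish by day 22 and therefore start by day 20.
Job 3 must finish before job 4 (must start by day 20). With a 10-day duration, job 3 must start by 20 − 10 = day 10.
Job 1 has several dependents: job 2 (must start by day 22); job 3 (must start by day 10, minus 2-day gap → day 8); job 4 (must start by day 20). The earliest of those limits is day 8, so job 1 must start by 8 − 5 = day 3.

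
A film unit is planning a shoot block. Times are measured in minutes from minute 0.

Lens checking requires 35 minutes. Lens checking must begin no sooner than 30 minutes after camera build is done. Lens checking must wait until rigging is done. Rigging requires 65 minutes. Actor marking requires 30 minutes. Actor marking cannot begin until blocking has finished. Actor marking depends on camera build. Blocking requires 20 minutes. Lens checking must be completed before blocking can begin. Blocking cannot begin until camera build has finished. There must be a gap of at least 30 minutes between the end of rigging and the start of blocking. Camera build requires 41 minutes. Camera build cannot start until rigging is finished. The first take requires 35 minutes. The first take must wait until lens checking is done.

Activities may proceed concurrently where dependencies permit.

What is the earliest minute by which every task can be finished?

Rigging has no prerequisites, so it starts at minute 0 and finishes at minute 65.
Camera build waits on rigging (finishes minute 65), so it starts at minute 65 and finishes at 65 + 41 = minute 106.
Lens checking cannot start until camera build (finishes minute 106, plus 30-minute gap → minute 136); rigging (finishes minute 65). The controlling bound is minute 136, so lens checking finishes at 136 + 35 = minute 171.
The first take cannot begin until lens checking (finishes minute 171). It runs from minute 171 to 171 + 35 = minute 206.
Blocking needs all of lens checking (finishes minute 171); camera build (finishes minute 106); rigging (finishes minute 65, plus 30-minute gap → minute 95). That puts its earliest start at minute 171; it finishes at 171 + 20 = minute 191.
Actor marking needs all of blocking (finishes minute 191); camera build (finishes minute 106). That puts its earliest start at minute 191; it finishes at 191 + 30 = minute 221.
All tasks are finished once the last one completes. Finish times: Rigging at 65, Camera build at 106, Lens checking at 171, Blocking at 191, Actor marking at 221, The first take at 206. The latest is minute 221.

221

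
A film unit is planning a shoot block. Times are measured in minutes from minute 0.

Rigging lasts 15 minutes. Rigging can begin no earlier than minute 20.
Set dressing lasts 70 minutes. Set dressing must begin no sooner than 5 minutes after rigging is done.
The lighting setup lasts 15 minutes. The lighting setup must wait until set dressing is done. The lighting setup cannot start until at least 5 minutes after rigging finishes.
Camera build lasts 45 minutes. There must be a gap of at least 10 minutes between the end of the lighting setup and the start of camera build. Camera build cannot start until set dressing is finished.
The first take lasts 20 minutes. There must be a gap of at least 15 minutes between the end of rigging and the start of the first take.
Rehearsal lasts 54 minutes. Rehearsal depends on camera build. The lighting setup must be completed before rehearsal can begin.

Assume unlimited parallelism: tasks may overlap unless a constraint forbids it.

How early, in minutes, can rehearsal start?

Rigging cannot begin until its own release at minute 20. It runs from minute 20 to 20 + 15 = minute 35.
Set dressing cannot begin until rigging (finishes minute 35, plus 5-minute gap → minute 40). It runs from minute 40 to 40 + 70 = minute 110.
The lighting setup needs all of set dressing (finishes minute 110); rigging (finishes minute 35, plus 5-minute gap → minute 40). That puts its earliest start at minute 110; it finishes at 110 + 15 = minute 125.
Camera build cannot start until the lighting setup (finishes minute 125, plus 10-minute gap → minute 135); set dressing (finishes minute 110). The controlling bound is minute 135, so camera build finishes at 135 + 45 = minute 180.
Rehearsal waits on camera build (finishes minute 180); the lighting setup (finishes minute 125). The latest of these is minute 180, which is the earliest rehearsal can start.

180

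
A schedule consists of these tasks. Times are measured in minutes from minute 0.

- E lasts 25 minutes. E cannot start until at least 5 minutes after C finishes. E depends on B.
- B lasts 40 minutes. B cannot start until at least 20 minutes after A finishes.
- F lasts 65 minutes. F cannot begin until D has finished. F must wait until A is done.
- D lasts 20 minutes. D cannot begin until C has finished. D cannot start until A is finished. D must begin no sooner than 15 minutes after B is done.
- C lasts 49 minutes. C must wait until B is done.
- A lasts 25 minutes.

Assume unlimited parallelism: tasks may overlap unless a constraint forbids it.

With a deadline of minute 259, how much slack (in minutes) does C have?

40

Nothing blocks A, so it runs from minute 0 to minute 25.
After A (finishes minute 25, plus 20-minute gap → minute 45), B can start at minute 45 and finishes at minute 85.
After B (finishes minute 85), C can start at minute 85 and finishes at minute 134.

Working backward from the deadline:
F has no dependents, so it just needs to finish by minute 259. Starting by 259 − 65 = minute 194 achieves that.
D feeds into F (must start by minute 194); so D must finish by minute 194 and therefore start by minute 174.
To finish by minute 259, E (duration 25) must start no later than minute 234.
C feeds D (must start by minute 174); E (must start by minute 234, minus 5-minute gap → minute 229). Taking the minimum, C must finish by minute 174 and start by 174 − 49 = minute 125.
So C can start as early as minute 85 and as late as minute 125, giving 125 − 85 = 40 minutes of slack.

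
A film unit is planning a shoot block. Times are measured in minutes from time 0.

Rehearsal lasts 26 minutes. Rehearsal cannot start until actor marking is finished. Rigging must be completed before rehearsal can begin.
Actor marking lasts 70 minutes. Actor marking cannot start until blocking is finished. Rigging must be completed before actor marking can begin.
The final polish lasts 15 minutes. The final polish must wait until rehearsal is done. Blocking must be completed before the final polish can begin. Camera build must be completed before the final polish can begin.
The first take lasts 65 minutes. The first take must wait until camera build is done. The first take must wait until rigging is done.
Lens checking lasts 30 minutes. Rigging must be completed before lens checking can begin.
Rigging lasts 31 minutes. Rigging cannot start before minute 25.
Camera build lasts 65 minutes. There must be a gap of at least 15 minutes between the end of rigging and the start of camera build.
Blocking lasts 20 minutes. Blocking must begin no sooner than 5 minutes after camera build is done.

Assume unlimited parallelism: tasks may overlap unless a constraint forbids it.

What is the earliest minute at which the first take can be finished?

201

After its own release at minute 25, rigging can start at minute 25 and finishes at minute 56.
Camera build cannot begin until rigging (finishes minute 56, plus 15-minute gap → minute 71). It runs from minute 71 to 71 + 65 = minute 136.
The first take has to wait for camera build (finishes minute 136); rigging (finishes minute 56). The latest of these is minute 136, so the first take runs minute 136 to 136 + 65 = minute 201.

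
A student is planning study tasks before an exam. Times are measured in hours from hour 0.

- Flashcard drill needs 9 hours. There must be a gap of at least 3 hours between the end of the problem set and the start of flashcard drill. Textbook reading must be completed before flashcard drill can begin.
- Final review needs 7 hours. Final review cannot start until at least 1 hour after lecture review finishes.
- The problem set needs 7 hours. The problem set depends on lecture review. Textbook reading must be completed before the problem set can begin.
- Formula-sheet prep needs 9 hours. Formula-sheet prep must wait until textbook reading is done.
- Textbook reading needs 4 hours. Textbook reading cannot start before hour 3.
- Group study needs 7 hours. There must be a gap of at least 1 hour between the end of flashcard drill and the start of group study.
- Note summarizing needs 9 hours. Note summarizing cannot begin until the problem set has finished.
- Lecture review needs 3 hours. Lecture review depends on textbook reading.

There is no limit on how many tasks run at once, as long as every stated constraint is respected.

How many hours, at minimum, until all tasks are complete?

37

After its own release at hour 3, textbook reading can start at hour 3 and finishes at hour 7.
Formula-sheet prep cannot begin until textbook reading (finishes hour 7). It runs from hour 7 to 7 + 9 = hour 16.
Lecture review waits on textbook reading (finishes hour 7), so it starts at hour 7 and finishes at 7 + 3 = hour 10.
Final review cannot begin until lecture review (finishes hour 10, plus 1-hour gap → hour 11). It runs from hour 11 to 11 + 7 = hour 18.
The problem set has to wait for lecture review (finishes hour 10); textbook reading (finishes hour 7). The latest of these is hour 10, so the problem set runs hour 10 to 10 + 7 = hour 17.
Note summarizing waits on the problem set (finishes hour 17), so it starts at hour 17 and finishes at 17 + 9 = hour 26.
Flashcard drill needs all of the problem set (finishes hour 17, plus 3-hour gap → hour 20); textbook reading (finishes hour 7). That puts its earliest start at hour 20; it finishes at 20 + 9 = hour 29.
Group study cannot begin until flashcard drill (finishes hour 29, plus 1-hour gap → hour 30). It runs from hour 30 to 30 + 7 = hour 37.
All tasks are finished once the last one completes. Finish times: Textbook reading at 7, Lecture review at 10, The problem set at 17, Flashcard drill at 29, Group study at 37, Note summarizing at 26, Formula-sheet prep at 16, Final review at 18. The latest is hour 37.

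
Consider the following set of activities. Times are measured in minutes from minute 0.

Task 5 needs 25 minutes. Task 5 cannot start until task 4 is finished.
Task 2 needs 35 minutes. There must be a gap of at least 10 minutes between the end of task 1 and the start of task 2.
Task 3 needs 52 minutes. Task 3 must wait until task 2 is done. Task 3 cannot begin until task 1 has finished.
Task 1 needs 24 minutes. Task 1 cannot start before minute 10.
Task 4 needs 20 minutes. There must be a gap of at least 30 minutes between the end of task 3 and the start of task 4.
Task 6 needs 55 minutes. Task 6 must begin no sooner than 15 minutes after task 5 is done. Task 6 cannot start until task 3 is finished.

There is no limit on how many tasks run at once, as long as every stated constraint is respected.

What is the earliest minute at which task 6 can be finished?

276

Task 1 waits on its own release at minute 10, so it starts at minute 10 and finishes at 10 + 24 = minute 34.
After task 1 (finishes minute 34, plus 10-minute gap → minute 44), task 2 can start at minute 44 and finishes at minute 79.
Task 3 has to wait for task 2 (finishes minute 79); task 1 (finishes minute 34). The latest of these is minute 79, so task 3 runs minute 79 to 79 + 52 = minute 131.
After task 3 (finishes minute 131, plus 30-minute gap → minute 161), task 4 can start at minute 161 and finishes at minute 181.
Task 5 cannot begin until task 4 (finishes minute 181). It runs from minute 181 to 181 + 25 = minute 206.
Task 6 needs all of task 5 (finishes minute 206, plus 15-minute gap → minute 221); task 3 (finishes minute 131). That puts its earliest start at minute 221; it finishes at 221 + 55 = minute 276.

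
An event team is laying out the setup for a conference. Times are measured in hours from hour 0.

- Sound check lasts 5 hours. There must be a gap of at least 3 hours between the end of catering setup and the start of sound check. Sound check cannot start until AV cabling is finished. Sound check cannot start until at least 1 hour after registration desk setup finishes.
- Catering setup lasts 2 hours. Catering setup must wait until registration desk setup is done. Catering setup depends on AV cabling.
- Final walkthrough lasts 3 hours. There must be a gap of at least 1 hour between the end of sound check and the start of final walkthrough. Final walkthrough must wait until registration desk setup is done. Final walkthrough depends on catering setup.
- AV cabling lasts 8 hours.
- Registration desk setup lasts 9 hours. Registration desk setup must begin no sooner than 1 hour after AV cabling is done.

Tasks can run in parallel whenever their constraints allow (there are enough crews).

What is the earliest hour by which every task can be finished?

32

Nothing blocks AV cabling, so it runs from hour 0 to hour 8.
After AV cabling (finishes hour 8, plus 1-hour gap → hour 9), registration desk setup can start at hour 9 and finishes at hour 18.
Catering setup has to wait for registration desk setup (finishes hour 18); AV cabling (finishes hour 8). The latest of these is hour 18, so catering setup runs hour 18 to 18 + 2 = hour 20.
Sound check needs all of catering setup (finishes hour 20, plus 3-hour gap → hour 23); AV cabling (finishes hour 8); registration desk setup (finishes hour 18, plus 1-hour gap → hour 19). That puts its earliest start at hour 23; it finishes at 23 + 5 = hour 28.
Final walkthrough has to wait for sound check (finishes hour 28, plus 1-hour gap → hour 29); registration desk setup (finishes hour 18); catering setup (finishes hour 20). The latest of these is hour 29, so final walkthrough runs hour 29 to 29 + 3 = hour 32.
All tasks are finished once the last one completes. Finish times: AV cabling at 8, Registration desk setup at 18, Catering setup at 20, Sound check at 28, Final walkthrough at 32. The latest is hour 32.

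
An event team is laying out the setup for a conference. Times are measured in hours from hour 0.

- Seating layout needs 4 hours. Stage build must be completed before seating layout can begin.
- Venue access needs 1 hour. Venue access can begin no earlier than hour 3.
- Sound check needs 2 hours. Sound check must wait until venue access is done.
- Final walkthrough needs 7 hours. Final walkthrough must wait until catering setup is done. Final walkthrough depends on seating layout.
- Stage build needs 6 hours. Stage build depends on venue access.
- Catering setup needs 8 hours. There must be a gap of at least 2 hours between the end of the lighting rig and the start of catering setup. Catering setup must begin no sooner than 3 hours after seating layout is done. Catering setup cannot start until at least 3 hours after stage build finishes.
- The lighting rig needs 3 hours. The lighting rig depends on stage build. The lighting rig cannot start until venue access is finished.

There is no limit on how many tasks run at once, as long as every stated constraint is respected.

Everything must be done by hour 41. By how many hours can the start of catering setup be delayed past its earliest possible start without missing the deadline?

Venue access cannot begin until its own release at hour 3. It runs from hour 3 to 3 + 1 = hour 4.
After venue access (finishes hour 4), stage build can start at hour 4 and finishes at hour 10.
After stage build (finishes hour 10), seating layout can start at hour 10 and finishes at hour 14.
For the lighting rig: stage build (finishes hour 10); venue access (finishes hour 4). Taking the maximum gives a start of hour 10, and it finishes at 10 + 3 = hour 13.
For catering setup: the lighting rig (finishes hour 13, plus 2-hour gap → hour 15); seating layout (finishes hour 14, plus 3-hour gap → hour 17); stage build (finishes hour 10, plus 3-hour gap → hour 13). Taking the maximum gives a start of hour 17, and it finishes at 17 + 8 = hour 25.

Working backward from the deadline:
Final walkthrough has no dependents, so it just needs to finish by hour 41. Starting by 41 − 7 = hour 34 achieves that.
Catering setup has to be done before final walkthrough (must start by hour 34). That means finishing by hour 34, i.e. starting by 34 − 8 = hour 26.
So catering setup can start as early as hour 17 and as late as hour 26, giving 26 − 17 = 9 hours of slack.

9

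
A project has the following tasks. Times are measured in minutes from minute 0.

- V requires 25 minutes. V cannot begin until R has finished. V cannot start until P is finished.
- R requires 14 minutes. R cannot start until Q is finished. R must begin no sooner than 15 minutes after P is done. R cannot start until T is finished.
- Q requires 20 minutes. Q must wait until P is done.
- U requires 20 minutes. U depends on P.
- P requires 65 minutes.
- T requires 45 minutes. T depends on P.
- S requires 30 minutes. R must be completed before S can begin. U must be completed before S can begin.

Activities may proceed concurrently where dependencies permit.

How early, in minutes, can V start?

124

Nothing blocks P, so it runs from minute 0 to minute 65.
T cannot begin until P (finishes minute 65). It runs from minute 65 to 65 + 45 = minute 110.
Q waits on P (finishes minute 65), so it starts at minute 65 and finishes at 65 + 20 = minute 85.
R needs all of Q (finishes minute 85); P (finishes minute 65, plus 15-minute gap → minute 80); T (finishes minute 110). That puts its earliest start at minute 110; it finishes at 110 + 14 = minute 124.
V waits on R (finishes minute 124); P (finishes minute 65). The latest of these is minute 124, which is the earliest V can start.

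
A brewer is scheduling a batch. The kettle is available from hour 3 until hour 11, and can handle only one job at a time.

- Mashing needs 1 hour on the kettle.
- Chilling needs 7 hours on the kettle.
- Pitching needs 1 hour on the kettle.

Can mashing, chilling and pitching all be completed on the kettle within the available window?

No

The kettle window is 11 − 3 = 8 hours.
Running back to back, the jobs need 1 + 7 + 1 = 9 hours on the kettle.
Since 9 > 8, they cannot all fit.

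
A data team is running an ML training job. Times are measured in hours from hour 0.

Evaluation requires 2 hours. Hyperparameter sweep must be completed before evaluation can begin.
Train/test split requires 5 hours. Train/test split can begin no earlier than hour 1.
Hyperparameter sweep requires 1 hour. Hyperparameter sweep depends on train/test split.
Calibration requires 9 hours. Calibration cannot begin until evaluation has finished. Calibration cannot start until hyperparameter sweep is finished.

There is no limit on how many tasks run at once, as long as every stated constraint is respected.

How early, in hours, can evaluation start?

After its own release at hour 1, train/test split can start at hour 1 and finishes at hour 6.
After train/test split (finishes hour 6), hyperparameter sweep can start at hour 6 and finishes at hour 7.
Evaluation waits on hyperparameter sweep (finishes hour 7), so the earliest it can start is hour 7.

7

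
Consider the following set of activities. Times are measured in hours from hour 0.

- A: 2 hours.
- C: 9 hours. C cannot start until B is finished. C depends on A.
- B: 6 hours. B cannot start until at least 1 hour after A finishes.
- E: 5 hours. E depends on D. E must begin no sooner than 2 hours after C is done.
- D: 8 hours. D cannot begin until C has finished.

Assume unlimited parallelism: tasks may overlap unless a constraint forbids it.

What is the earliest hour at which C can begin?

9

Nothing blocks A, so it runs from hour 0 to hour 2.
After A (finishes hour 2, plus 1-hour gap → hour 3), B can start at hour 3 and finishes at hour 9.
C waits on B (finishes hour 9); A (finishes hour 2). The latest of these is hour 9, which is the earliest C can start.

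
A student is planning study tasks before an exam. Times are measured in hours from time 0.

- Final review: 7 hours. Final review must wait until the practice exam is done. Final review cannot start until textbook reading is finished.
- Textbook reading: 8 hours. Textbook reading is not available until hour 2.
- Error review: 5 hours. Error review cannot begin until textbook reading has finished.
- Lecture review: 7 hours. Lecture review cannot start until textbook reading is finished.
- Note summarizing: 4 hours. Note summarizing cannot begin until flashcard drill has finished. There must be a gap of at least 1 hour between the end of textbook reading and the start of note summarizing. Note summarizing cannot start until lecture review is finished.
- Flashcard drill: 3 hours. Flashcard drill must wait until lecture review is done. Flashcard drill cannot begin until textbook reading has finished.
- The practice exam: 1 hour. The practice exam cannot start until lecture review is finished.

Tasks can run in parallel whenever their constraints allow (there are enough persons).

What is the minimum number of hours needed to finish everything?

25

After its own release at hour 2, textbook reading can start at hour 2 and finishes at hour 10.
Error review cannot begin until textbook reading (finishes hour 10). It runs from hour 10 to 10 + 5 = hour 15.
Lecture review waits on textbook reading (finishes hour 10), so it starts at hour 10 and finishes at 10 + 7 = hour 17.
After lecture review (finishes hour 17), the practice exam can start at hour 17 and finishes at hour 18.
Final review cannot start until the practice exam (finishes hour 18); textbook reading (finishes hour 10). The controlling bound is hour 18, so final review finishes at 18 + 7 = hour 25.
For flashcard drill: lecture review (finishes hour 17); textbook reading (finishes hour 10). Taking the maximum gives a start of hour 17, and it finishes at 17 + 3 = hour 20.
Note summarizing has to wait for flashcard drill (finishes hour 20); textbook reading (finishes hour 10, plus 1-hour gap → hour 11); lecture review (finishes hour 17). The latest of these is hour 20, so note summarizing runs hour 20 to 20 + 4 = hour 24.
All tasks are finished once the last one completes. Finish times: Textbook reading at 10, Lecture review at 17, Flashcard drill at 20, The practice exam at 18, Error review at 15, Note summarizing at 24, Final review at 25. The latest is hour 25.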